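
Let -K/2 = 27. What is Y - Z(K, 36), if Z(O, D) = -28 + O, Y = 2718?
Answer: 2800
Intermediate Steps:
K = -54 (K = -2*27 = -54)
Y - Z(K, 36) = 2718 - (-28 - 54) = 2718 - 1*(-82) = 2718 + 82 = 2800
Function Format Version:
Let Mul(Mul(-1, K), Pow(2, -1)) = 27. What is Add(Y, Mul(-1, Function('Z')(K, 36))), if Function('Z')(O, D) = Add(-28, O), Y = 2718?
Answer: 2800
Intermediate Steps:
K = -54 (K = Mul(-2, 27) = -54)
Add(Y, Mul(-1, Function('Z')(K, 36))) = Add(2718, Mul(-1, Add(-28, -54))) = Add(2718, Mul(-1, -82)) = Add(2718, 82) = 2800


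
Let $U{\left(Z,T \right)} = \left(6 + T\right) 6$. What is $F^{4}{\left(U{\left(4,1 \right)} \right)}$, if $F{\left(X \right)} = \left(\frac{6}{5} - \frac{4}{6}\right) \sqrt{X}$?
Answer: $\frac{802816}{5625} \approx 142.72$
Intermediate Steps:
$U{\left(Z,T \right)} = 36 + 6 T$
$F{\left(X \right)} = \frac{8 \sqrt{X}}{15}$ ($F{\left(X \right)} = \left(6 \cdot \frac{1}{5} - \frac{2}{3}\right) \sqrt{X} = \left(\frac{6}{5} - \frac{2}{3}\right) \sqrt{X} = \frac{8 \sqrt{X}}{15}$)
$F^{4}{\left(U{\left(4,1 \right)} \right)} = \left(\frac{8 \sqrt{36 + 6 \cdot 1}}{15}\right)^{4} = \left(\frac{8 \sqrt{36 + 6}}{15}\right)^{4} = \left(\frac{8 \sqrt{42}}{15}\right)^{4} = \frac{802816}{5625}$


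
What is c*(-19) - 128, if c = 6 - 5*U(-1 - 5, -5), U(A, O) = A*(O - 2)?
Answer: 3748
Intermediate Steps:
U(A, O) = A*(-2 + O)
c = -204 (c = 6 - 5*(-1 - 5)*(-2 - 5) = 6 - (-30)*(-7) = 6 - 5*42 = 6 - 210 = -204)
c*(-19) - 128 = -204*(-19) - 128 = 3876 - 128 = 3748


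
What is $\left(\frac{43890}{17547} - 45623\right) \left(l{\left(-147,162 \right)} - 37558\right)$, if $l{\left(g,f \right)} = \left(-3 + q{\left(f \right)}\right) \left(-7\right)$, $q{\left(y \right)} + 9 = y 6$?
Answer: $\frac{11814889002566}{5849} \approx 2.02 \cdot 10^{9}$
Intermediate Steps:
$q{\left(y \right)} = -9 + 6 y$ ($q{\left(y \right)} = -9 + y 6 = -9 + 6 y$)
$l{\left(g,f \right)} = 84 - 42 f$ ($l{\left(g,f \right)} = \left(-3 + \left(-9 + 6 f\right)\right) \left(-7\right) = \left(-12 + 6 f\right) \left(-7\right) = 84 - 42 f$)
$\left(\frac{43890}{17547} - 45623\right) \left(l{\left(-147,162 \right)} - 37558\right) = \left(\frac{43890}{17547} - 45623\right) \left(\left(84 - 6804\right) - 37558\right) = \left(43890 \cdot \frac{1}{17547} - 45623\right) \left(\left(84 - 6804\right) - 37558\right) = \left(\frac{14630}{5849} - 45623\right) \left(-6720 - 37558\right) = \left(- \frac{266834297}{5849}\right) \left(-44278\right) = \frac{11814889002566}{5849}$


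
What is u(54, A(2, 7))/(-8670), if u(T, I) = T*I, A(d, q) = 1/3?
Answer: -3/1445 ≈ -0.0020761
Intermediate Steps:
A(d, q) = 1/3
u(T, I) = I*T
u(54, A(2, 7))/(-8670) = ((1/3)*54)/(-8670) = 18*(-1/8670) = -3/1445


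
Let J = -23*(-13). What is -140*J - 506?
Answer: -42366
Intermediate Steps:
J = 299
-140*J - 506 = -140*299 - 506 = -41860 - 506 = -42366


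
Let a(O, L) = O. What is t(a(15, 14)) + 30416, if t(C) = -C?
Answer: 30401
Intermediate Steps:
t(a(15, 14)) + 30416 = -1*15 + 30416 = -15 + 30416 = 30401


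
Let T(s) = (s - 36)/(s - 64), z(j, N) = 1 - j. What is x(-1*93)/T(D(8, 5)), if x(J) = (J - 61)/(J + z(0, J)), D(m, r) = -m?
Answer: 63/23 ≈ 2.7391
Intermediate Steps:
T(s) = (-36 + s)/(-64 + s)
x(J) = (-61 + J)/(1 + J) (x(J) = (J - 61)/(J + (1 - 1*0)) = (-61 + J)/(J + (1 + 0)) = (-61 + J)/(J + 1) = (-61 + J)/(1 + J))
x(-1*93)/T(D(8, 5)) = ((-61 - 1*93)/(1 - 1*93))/(((-36 - 1*8)/(-64 - 1*8))) = ((-61 - 93)/(1 - 93))/(((-36 - 8)/(-64 - 8))) = (-154/(-92))/((-44/(-72))) = (-1/92*(-154))/((-1/72*(-44))) = 77/(46*(11/18)) = (77/46)*(18/11) = 63/23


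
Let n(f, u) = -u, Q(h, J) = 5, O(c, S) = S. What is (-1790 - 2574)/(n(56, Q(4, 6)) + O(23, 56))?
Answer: -4364/51 ≈ -85.569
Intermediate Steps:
(-1790 - 2574)/(n(56, Q(4, 6)) + O(23, 56)) = (-1790 - 2574)/(-1*5 + 56) = -4364/(-5 + 56) = -4364/51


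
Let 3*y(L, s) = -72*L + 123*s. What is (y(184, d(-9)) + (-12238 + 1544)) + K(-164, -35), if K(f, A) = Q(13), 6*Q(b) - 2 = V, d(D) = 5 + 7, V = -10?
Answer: -43858/3 ≈ -14619.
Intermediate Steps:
d(D) = 12
y(L, s) = -24*L + 41*s (y(L, s) = (-72*L + 123*s)/3 = -24*L + 41*s)
Q(b) = -4/3 (Q(b) = ⅓ + (⅙)*(-10) = ⅓ - 5/3 = -4/3)
K(f, A) = -4/3
(y(184, d(-9)) + (-12238 + 1544)) + K(-164, -35) = ((-24*184 + 41*12) + (-12238 + 1544)) - 4/3 = ((-4416 + 492) - 10694) - 4/3 = (-3924 - 10694) - 4/3 = -14618 - 4/3 = -43858/3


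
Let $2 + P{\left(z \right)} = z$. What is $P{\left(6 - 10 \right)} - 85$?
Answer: $-91$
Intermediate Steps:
$P{\left(z \right)} = -2 + z$
$P{\left(6 - 10 \right)} - 85 = \left(-2 + \left(6 - 10\right)\right) - 85 = \left(-2 - 4\right) - 85 = -6 - 85 = -91$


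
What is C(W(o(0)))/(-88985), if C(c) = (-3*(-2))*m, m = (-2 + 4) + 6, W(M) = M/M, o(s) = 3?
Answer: -48/88985 ≈ -0.00053942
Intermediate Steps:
W(M) = 1
m = 8 (m = 2 + 6 = 8)
C(c) = 48 (C(c) = -3*(-2)*8 = 6*8 = 48)
C(W(o(0)))/(-88985) = 48/(-88985) = 48*(-1/88985) = -48/88985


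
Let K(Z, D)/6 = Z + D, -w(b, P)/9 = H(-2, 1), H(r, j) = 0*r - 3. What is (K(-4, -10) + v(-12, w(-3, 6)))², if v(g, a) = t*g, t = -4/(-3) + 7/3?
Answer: 16384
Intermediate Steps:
H(r, j) = -3 (H(r, j) = 0 - 3 = -3)
t = 11/3 (t = -4*(-⅓) + 7*(⅓) = 4/3 + 7/3 = 11/3 ≈ 3.6667)
w(b, P) = 27 (w(b, P) = -9*(-3) = 27)
K(Z, D) = 6*D + 6*Z (K(Z, D) = 6*(Z + D) = 6*(D + Z) = 6*D + 6*Z)
v(g, a) = 11*g/3
(K(-4, -10) + v(-12, w(-3, 6)))² = ((6*(-10) + 6*(-4)) + (11/3)*(-12))² = ((-60 - 24) - 44)² = (-84 - 44)² = (-128)² = 16384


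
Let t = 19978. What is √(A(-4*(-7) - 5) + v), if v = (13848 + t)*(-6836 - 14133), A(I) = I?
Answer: 3*I*√78810819 ≈ 26633.0*I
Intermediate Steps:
v = -709297394 (v = (13848 + 19978)*(-6836 - 14133) = 33826*(-20969) = -709297394)
√(A(-4*(-7) - 5) + v) = √((-4*(-7) - 5) - 709297394) = √((28 - 5) - 709297394) = √(23 - 709297394) = √(-709297371) = 3*I*√78810819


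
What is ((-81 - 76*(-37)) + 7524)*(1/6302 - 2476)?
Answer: -160016466505/6302 ≈ -2.5391e+7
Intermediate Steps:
((-81 - 76*(-37)) + 7524)*(1/6302 - 2476) = ((-81 + 2812) + 7524)*(1/6302 - 2476) = (2731 + 7524)*(-15603751/6302) = 10255*(-15603751/6302) = -160016466505/6302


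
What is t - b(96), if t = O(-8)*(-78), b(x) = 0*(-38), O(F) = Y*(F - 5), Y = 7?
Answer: 7098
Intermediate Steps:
O(F) = -35 + 7*F (O(F) = 7*(F - 5) = 7*(-5 + F) = -35 + 7*F)
b(x) = 0
t = 7098 (t = (-35 + 7*(-8))*(-78) = (-35 - 56)*(-78) = -91*(-78) = 7098)
t - b(96) = 7098 - 1*0 = 7098 + 0 = 7098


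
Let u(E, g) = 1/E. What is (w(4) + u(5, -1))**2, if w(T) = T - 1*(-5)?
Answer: 2116/25 ≈ 84.640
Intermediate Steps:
w(T) = 5 + T (w(T) = T + 5 = 5 + T)
(w(4) + u(5, -1))**2 = ((5 + 4) + 1/5)**2 = (9 + 1/5)**2 = (46/5)**2 = 2116/25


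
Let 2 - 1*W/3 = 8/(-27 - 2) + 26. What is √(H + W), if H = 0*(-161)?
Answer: 4*I*√3741/29 ≈ 8.4364*I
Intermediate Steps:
H = 0
W = -2064/29 (W = 6 - 3*(8/(-27 - 2) + 26) = 6 - 3*(8/(-29) + 26) = 6 - 3*(8*(-1/29) + 26) = 6 - 3*(-8/29 + 26) = 6 - 3*746/29 = 6 - 2238/29 = -2064/29 ≈ -71.172)
√(H + W) = √(0 - 2064/29) = √(-2064/29) = 4*I*√3741/29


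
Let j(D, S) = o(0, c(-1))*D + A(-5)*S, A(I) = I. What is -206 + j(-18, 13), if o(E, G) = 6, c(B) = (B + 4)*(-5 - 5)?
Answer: -379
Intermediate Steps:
c(B) = -40 - 10*B (c(B) = (4 + B)*(-10) = -40 - 10*B)
j(D, S) = -5*S + 6*D (j(D, S) = 6*D - 5*S = -5*S + 6*D)
-206 + j(-18, 13) = -206 + (-5*13 + 6*(-18)) = -206 + (-65 - 108) = -206 - 173 = -379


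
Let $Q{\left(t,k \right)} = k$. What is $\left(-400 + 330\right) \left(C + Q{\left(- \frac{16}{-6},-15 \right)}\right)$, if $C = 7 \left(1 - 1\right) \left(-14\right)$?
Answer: $1050$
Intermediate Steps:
$C = 0$ ($C = 7 \left(1 - 1\right) \left(-14\right) = 7 \cdot 0 \left(-14\right) = 0 \left(-14\right) = 0$)
$\left(-400 + 330\right) \left(C + Q{\left(- \frac{16}{-6},-15 \right)}\right) = \left(-400 + 330\right) \left(0 - 15\right) = \left(-70\right) \left(-15\right) = 1050$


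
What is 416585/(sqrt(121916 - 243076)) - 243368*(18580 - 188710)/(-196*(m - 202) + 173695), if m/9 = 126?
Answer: -41404197840/8977 - 6409*I*sqrt(30290)/932 ≈ -4.6123e+6 - 1196.8*I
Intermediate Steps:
m = 1134 (m = 9*126 = 1134)
416585/(sqrt(121916 - 243076)) - 243368*(18580 - 188710)/(-196*(m - 202) + 173695) = 416585/(sqrt(121916 - 243076)) - 243368*(18580 - 188710)/(-196*(1134 - 202) + 173695) = 416585/(sqrt(-121160)) - 243368*(-170130/(-196*932 + 173695)) = 416585/((2*I*sqrt(30290))) - 243368*(-170130/(-182672 + 173695)) = 416585*(-I*sqrt(30290)/60580) - 243368/((-8977*(-1/170130))) = -6409*I*sqrt(30290)/932 - 243368/8977/170130 = -6409*I*sqrt(30290)/932 - 243368*170130/8977 = -6409*I*sqrt(30290)/932 - 41404197840/8977 = -41404197840/8977 - 6409*I*sqrt(30290)/932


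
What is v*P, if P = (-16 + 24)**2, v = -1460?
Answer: -93440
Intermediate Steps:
P = 64 (P = 8**2 = 64)
v*P = -1460*64 = -93440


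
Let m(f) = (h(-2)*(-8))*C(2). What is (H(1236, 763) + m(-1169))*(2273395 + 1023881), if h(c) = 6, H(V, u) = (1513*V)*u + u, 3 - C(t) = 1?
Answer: 4704759644711076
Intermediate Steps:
C(t) = 2 (C(t) = 3 - 1*1 = 3 - 1 = 2)
H(V, u) = u + 1513*V*u (H(V, u) = 1513*V*u + u = u + 1513*V*u)
m(f) = -96 (m(f) = (6*(-8))*2 = -48*2 = -96)
(H(1236, 763) + m(-1169))*(2273395 + 1023881) = (763*(1 + 1513*1236) - 96)*(2273395 + 1023881) = (763*(1 + 1870068) - 96)*3297276 = (763*1870069 - 96)*3297276 = (1426862647 - 96)*3297276 = 1426862551*3297276 = 4704759644711076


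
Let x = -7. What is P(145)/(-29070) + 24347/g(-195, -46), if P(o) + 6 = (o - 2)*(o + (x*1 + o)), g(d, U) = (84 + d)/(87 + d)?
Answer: 25478125309/1075590 ≈ 23688.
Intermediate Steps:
g(d, U) = (84 + d)/(87 + d)
P(o) = -6 + (-7 + 2*o)*(-2 + o) (P(o) = -6 + (o - 2)*(o + (-7*1 + o)) = -6 + (-2 + o)*(o + (-7 + o)) = -6 + (-2 + o)*(-7 + 2*o) = -6 + (-7 + 2*o)*(-2 + o))
P(145)/(-29070) + 24347/g(-195, -46) = (8 - 11*145 + 2*145**2)/(-29070) + 24347/(((84 - 195)/(87 - 195))) = (8 - 1595 + 2*21025)*(-1/29070) + 24347/((-111/(-108))) = (8 - 1595 + 42050)*(-1/29070) + 24347/((-1/108*(-111))) = 40463*(-1/29070) + 24347/(37/36) = -40463/29070 + 24347*(36/37) = -40463/29070 + 876492/37 = 25478125309/1075590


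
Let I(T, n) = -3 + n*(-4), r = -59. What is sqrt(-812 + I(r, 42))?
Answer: I*sqrt(983) ≈ 31.353*I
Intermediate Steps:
I(T, n) = -3 - 4*n
sqrt(-812 + I(r, 42)) = sqrt(-812 + (-3 - 4*42)) = sqrt(-812 + (-3 - 168)) = sqrt(-812 - 171) = sqrt(-983) = I*sqrt(983)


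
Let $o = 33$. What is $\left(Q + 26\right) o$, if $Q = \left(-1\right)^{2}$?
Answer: $891$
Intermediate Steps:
$Q = 1$
$\left(Q + 26\right) o = \left(1 + 26\right) 33 = 27 \cdot 33 = 891$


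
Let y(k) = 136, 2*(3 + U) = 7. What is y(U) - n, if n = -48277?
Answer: 48413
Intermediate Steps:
U = ½ (U = -3 + (½)*7 = -3 + 7/2 = ½ ≈ 0.50000)
y(U) - n = 136 - 1*(-48277) = 136 + 48277 = 48413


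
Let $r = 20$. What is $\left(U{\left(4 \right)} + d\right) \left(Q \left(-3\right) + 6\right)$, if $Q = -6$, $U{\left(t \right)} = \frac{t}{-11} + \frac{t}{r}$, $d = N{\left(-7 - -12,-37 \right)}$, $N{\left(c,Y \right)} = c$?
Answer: $\frac{6384}{55} \approx 116.07$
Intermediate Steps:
$d = 5$ ($d = -7 - -12 = -7 + 12 = 5$)
$U{\left(t \right)} = - \frac{9 t}{220}$ ($U{\left(t \right)} = \frac{t}{-11} + \frac{t}{20} = t \left(- \frac{1}{11}\right) + t \frac{1}{20} = - \frac{t}{11} + \frac{t}{20} = - \frac{9 t}{220}$)
$\left(U{\left(4 \right)} + d\right) \left(Q \left(-3\right) + 6\right) = \left(\left(- \frac{9}{220}\right) 4 + 5\right) \left(\left(-6\right) \left(-3\right) + 6\right) = \left(- \frac{9}{55} + 5\right) \left(18 + 6\right) = \frac{266}{55} \cdot 24 = \frac{6384}{55}$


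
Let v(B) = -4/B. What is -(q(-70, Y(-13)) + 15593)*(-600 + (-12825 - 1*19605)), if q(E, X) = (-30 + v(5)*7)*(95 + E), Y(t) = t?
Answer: 485640090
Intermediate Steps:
q(E, X) = -3382 - 178*E/5 (q(E, X) = (-30 - 4/5*7)*(95 + E) = (-30 - 4*⅕*7)*(95 + E) = (-30 - ⅘*7)*(95 + E) = (-30 - 28/5)*(95 + E) = -178*(95 + E)/5 = -3382 - 178*E/5)
-(q(-70, Y(-13)) + 15593)*(-600 + (-12825 - 1*19605)) = -((-3382 - 178/5*(-70)) + 15593)*(-600 + (-12825 - 1*19605)) = -((-3382 + 2492) + 15593)*(-600 + (-12825 - 19605)) = -(-890 + 15593)*(-600 - 32430) = -14703*(-33030) = -1*(-485640090) = 485640090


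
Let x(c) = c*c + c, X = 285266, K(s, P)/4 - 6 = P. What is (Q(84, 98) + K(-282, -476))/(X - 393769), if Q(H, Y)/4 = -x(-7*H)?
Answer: 1382504/108503 ≈ 12.742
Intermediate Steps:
K(s, P) = 24 + 4*P
x(c) = c + c**2 (x(c) = c**2 + c = c + c**2)
Q(H, Y) = 28*H*(1 - 7*H) (Q(H, Y) = 4*(-(-7*H)*(1 - 7*H)) = 4*(-(-7)*H*(1 - 7*H)) = 4*(7*H*(1 - 7*H)) = 28*H*(1 - 7*H))
(Q(84, 98) + K(-282, -476))/(X - 393769) = (28*84*(1 - 7*84) + (24 + 4*(-476)))/(285266 - 393769) = (28*84*(1 - 588) + (24 - 1904))/(-108503) = (28*84*(-587) - 1880)*(-1/108503) = (-1380624 - 1880)*(-1/108503) = -1382504*(-1/108503) = 1382504/108503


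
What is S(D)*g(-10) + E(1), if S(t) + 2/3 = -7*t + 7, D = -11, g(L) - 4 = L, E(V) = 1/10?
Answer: -4999/10 ≈ -499.90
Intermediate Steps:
E(V) = 1/10
g(L) = 4 + L
S(t) = 19/3 - 7*t (S(t) = -2/3 + (-7*t + 7) = -2/3 + (7 - 7*t) = 19/3 - 7*t)
S(D)*g(-10) + E(1) = (19/3 - 7*(-11))*(4 - 10) + 1/10 = (19/3 + 77)*(-6) + 1/10 = (250/3)*(-6) + 1/10 = -500 + 1/10 = -4999/10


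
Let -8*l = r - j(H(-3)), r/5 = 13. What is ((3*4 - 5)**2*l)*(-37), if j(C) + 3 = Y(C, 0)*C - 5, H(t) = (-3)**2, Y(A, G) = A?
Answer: -1813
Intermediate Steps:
r = 65 (r = 5*13 = 65)
H(t) = 9
j(C) = -8 + C**2 (j(C) = -3 + (C*C - 5) = -3 + (C**2 - 5) = -3 + (-5 + C**2) = -8 + C**2)
l = 1 (l = -(65 - (-8 + 9**2))/8 = -(65 - (-8 + 81))/8 = -(65 - 1*73)/8 = -(65 - 73)/8 = -1/8*(-8) = 1)
((3*4 - 5)**2*l)*(-37) = ((3*4 - 5)**2*1)*(-37) = ((12 - 5)**2*1)*(-37) = (7**2*1)*(-37) = (49*1)*(-37) = 49*(-37) = -1813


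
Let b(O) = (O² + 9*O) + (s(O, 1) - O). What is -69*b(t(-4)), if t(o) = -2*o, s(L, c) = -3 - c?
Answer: -8556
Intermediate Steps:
b(O) = -4 + O² + 8*O (b(O) = (O² + 9*O) + ((-3 - 1*1) - O) = (O² + 9*O) + ((-3 - 1) - O) = (O² + 9*O) + (-4 - O) = -4 + O² + 8*O)
-69*b(t(-4)) = -69*(-4 + (-2*(-4))² + 8*(-2*(-4))) = -69*(-4 + 8² + 8*8) = -69*(-4 + 64 + 64) = -69*124 = -8556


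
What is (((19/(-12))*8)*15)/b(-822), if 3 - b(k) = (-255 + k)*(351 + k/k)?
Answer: -10/19953 ≈ -0.00050118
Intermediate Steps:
b(k) = 89763 - 352*k (b(k) = 3 - (-255 + k)*(351 + k/k) = 3 - (-255 + k)*(351 + 1) = 3 - (-255 + k)*352 = 3 - (-89760 + 352*k) = 3 + (89760 - 352*k) = 89763 - 352*k)
(((19/(-12))*8)*15)/b(-822) = (((19/(-12))*8)*15)/(89763 - 352*(-822)) = (((19*(-1/12))*8)*15)/(89763 + 289344) = (-19/12*8*15)/379107 = -38/3*15*(1/379107) = -190*1/379107 = -10/19953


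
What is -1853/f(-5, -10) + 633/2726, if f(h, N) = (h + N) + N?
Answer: 5067103/68150 ≈ 74.352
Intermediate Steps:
f(h, N) = h + 2*N (f(h, N) = (N + h) + N = h + 2*N)
-1853/f(-5, -10) + 633/2726 = -1853/(-5 + 2*(-10)) + 633/2726 = -1853/(-5 - 20) + 633*(1/2726) = -1853/(-25) + 633/2726 = -1853*(-1/25) + 633/2726 = 1853/25 + 633/2726 = 5067103/68150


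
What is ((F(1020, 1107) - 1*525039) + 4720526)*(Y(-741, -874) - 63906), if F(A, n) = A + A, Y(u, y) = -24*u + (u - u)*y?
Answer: -193598340294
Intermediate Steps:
Y(u, y) = -24*u (Y(u, y) = -24*u + 0*y = -24*u + 0 = -24*u)
F(A, n) = 2*A
((F(1020, 1107) - 1*525039) + 4720526)*(Y(-741, -874) - 63906) = ((2*1020 - 1*525039) + 4720526)*(-24*(-741) - 63906) = ((2040 - 525039) + 4720526)*(17784 - 63906) = (-522999 + 4720526)*(-46122) = 4197527*(-46122) = -193598340294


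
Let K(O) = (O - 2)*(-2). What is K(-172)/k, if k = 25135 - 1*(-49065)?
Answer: 87/18550 ≈ 0.0046900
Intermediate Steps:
K(O) = 4 - 2*O (K(O) = (-2 + O)*(-2) = 4 - 2*O)
k = 74200 (k = 25135 + 49065 = 74200)
K(-172)/k = (4 - 2*(-172))/74200 = (4 + 344)*(1/74200) = 348*(1/74200) = 87/18550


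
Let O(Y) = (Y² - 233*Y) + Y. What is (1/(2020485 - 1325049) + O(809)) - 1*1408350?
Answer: -654792633851/695436 ≈ -9.4156e+5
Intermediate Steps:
O(Y) = Y² - 232*Y
(1/(2020485 - 1325049) + O(809)) - 1*1408350 = (1/(2020485 - 1325049) + 809*(-232 + 809)) - 1*1408350 = (1/695436 + 809*577) - 1408350 = (1/695436 + 466793) - 1408350 = 324624656749/695436 - 1408350 = -654792633851/695436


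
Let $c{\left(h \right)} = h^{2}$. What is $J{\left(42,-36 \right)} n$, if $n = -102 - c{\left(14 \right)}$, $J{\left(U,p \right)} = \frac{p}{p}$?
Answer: $-298$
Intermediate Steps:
$J{\left(U,p \right)} = 1$
$n = -298$ ($n = -102 - 14^{2} = -102 - 196 = -298$)
$J{\left(42,-36 \right)} n = 1 \left(-298\right) = -298$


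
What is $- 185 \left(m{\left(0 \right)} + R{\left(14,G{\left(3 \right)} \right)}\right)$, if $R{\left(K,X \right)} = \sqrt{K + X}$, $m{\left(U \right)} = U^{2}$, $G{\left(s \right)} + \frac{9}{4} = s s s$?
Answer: $- \frac{185 \sqrt{155}}{2} \approx -1151.6$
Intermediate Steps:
$G{\left(s \right)} = - \frac{9}{4} + s^{3}$ ($G{\left(s \right)} = - \frac{9}{4} + s s s = - \frac{9}{4} + s^{2} s = - \frac{9}{4} + s^{3}$)
$- 185 \left(m{\left(0 \right)} + R{\left(14,G{\left(3 \right)} \right)}\right) = - 185 \left(0^{2} + \sqrt{14 - \left(\frac{9}{4} - 3^{3}\right)}\right) = - 185 \left(0 + \sqrt{14 + \left(- \frac{9}{4} + 27\right)}\right) = - 185 \left(0 + \sqrt{14 + \frac{99}{4}}\right) = - 185 \left(0 + \sqrt{\frac{155}{4}}\right) = - 185 \left(0 + \frac{\sqrt{155}}{2}\right) = - 185 \frac{\sqrt{155}}{2} = - \frac{185 \sqrt{155}}{2}$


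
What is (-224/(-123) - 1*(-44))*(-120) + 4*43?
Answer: -218388/41 ≈ -5326.5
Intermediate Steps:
(-224/(-123) - 1*(-44))*(-120) + 4*43 = (-224*(-1/123) + 44)*(-120) + 172 = (224/123 + 44)*(-120) + 172 = (5636/123)*(-120) + 172 = -225440/41 + 172 = -218388/41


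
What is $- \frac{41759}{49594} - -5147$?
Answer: $\frac{255218559}{49594} \approx 5146.2$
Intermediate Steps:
$- \frac{41759}{49594} - -5147 = \left(-41759\right) \frac{1}{49594} + 5147 = - \frac{41759}{49594} + 5147 = \frac{255218559}{49594}$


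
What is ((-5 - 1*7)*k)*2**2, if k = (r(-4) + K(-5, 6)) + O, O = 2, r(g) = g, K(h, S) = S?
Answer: -192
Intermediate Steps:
k = 4 (k = (-4 + 6) + 2 = 2 + 2 = 4)
((-5 - 1*7)*k)*2**2 = ((-5 - 1*7)*4)*2**2 = ((-5 - 7)*4)*4 = -12*4*4 = -48*4 = -192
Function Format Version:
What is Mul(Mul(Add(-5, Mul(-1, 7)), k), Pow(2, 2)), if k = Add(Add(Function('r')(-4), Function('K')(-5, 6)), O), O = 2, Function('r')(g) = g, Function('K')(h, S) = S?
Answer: -192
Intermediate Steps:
k = 4 (k = Add(Add(-4, 6), 2) = Add(2, 2) = 4)
Mul(Mul(Add(-5, Mul(-1, 7)), k), Pow(2, 2)) = Mul(Mul(Add(-5, Mul(-1, 7)), 4), Pow(2, 2)) = Mul(Mul(Add(-5, -7), 4), 4) = Mul(Mul(-12, 4), 4) = Mul(-48, 4) = -192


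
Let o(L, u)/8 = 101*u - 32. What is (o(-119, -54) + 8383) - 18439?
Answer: -53944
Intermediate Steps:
o(L, u) = -256 + 808*u (o(L, u) = 8*(101*u - 32) = 8*(-32 + 101*u) = -256 + 808*u)
(o(-119, -54) + 8383) - 18439 = ((-256 + 808*(-54)) + 8383) - 18439 = ((-256 - 43632) + 8383) - 18439 = (-43888 + 8383) - 18439 = -35505 - 18439 = -53944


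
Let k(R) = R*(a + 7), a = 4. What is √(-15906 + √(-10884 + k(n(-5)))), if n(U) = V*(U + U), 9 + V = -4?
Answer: √(-15906 + I*√9454) ≈ 0.3855 + 126.12*I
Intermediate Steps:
V = -13 (V = -9 - 4 = -13)
n(U) = -26*U (n(U) = -13*(U + U) = -26*U)
k(R) = 11*R (k(R) = R*(4 + 7) = R*11 = 11*R)
√(-15906 + √(-10884 + k(n(-5)))) = √(-15906 + √(-10884 + 11*(-26*(-5)))) = √(-15906 + √(-10884 + 11*130)) = √(-15906 + √(-10884 + 1430)) = √(-15906 + √(-9454)) = √(-15906 + I*√9454)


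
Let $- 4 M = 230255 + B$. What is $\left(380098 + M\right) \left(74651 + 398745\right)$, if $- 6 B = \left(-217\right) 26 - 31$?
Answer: $\frac{305149049667}{2} \approx 1.5257 \cdot 10^{11}$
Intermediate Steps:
$B = \frac{1891}{2}$ ($B = - \frac{\left(-217\right) 26 - 31}{6} = - \frac{-5642 - 31}{6} = \left(- \frac{1}{6}\right) \left(-5673\right) = \frac{1891}{2} \approx 945.5$)
$M = - \frac{462401}{8}$ ($M = - \frac{230255 + \frac{1891}{2}}{4} = \left(- \frac{1}{4}\right) \frac{462401}{2} = - \frac{462401}{8} \approx -57800.0$)
$\left(380098 + M\right) \left(74651 + 398745\right) = \left(380098 - \frac{462401}{8}\right) \left(74651 + 398745\right) = \frac{2578383}{8} \cdot 473396 = \frac{305149049667}{2}$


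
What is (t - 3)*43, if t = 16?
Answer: 559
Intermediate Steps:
(t - 3)*43 = (16 - 3)*43 = 13*43 = 559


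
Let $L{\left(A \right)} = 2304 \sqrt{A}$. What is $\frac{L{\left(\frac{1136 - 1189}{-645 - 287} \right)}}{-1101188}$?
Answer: $- \frac{288 \sqrt{12349}}{64144201} \approx -0.00049894$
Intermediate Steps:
$\frac{L{\left(\frac{1136 - 1189}{-645 - 287} \right)}}{-1101188} = \frac{2304 \sqrt{\frac{1136 - 1189}{-645 - 287}}}{-1101188} = 2304 \sqrt{- \frac{53}{-932}} \left(- \frac{1}{1101188}\right) = 2304 \sqrt{\left(-53\right) \left(- \frac{1}{932}\right)} \left(- \frac{1}{1101188}\right) = 2304 \sqrt{\frac{53}{932}} \left(- \frac{1}{1101188}\right) = 2304 \frac{\sqrt{12349}}{466} \left(- \frac{1}{1101188}\right) = \frac{1152 \sqrt{12349}}{233} \left(- \frac{1}{1101188}\right) = - \frac{288 \sqrt{12349}}{64144201}$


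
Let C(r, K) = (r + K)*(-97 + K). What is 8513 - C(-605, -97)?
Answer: -127675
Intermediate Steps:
C(r, K) = (-97 + K)*(K + r) (C(r, K) = (K + r)*(-97 + K) = (-97 + K)*(K + r))
8513 - C(-605, -97) = 8513 - ((-97)² - 97*(-97) - 97*(-605) - 97*(-605)) = 8513 - (9409 + 9409 + 58685 + 58685) = 8513 - 1*136188 = 8513 - 136188 = -127675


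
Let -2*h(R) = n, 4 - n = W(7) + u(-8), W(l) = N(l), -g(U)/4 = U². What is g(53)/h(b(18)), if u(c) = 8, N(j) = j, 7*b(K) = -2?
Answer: -22472/11 ≈ -2042.9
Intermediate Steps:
b(K) = -2/7 (b(K) = (⅐)*(-2) = -2/7)
g(U) = -4*U²
W(l) = l
n = -11 (n = 4 - (7 + 8) = 4 - 1*15 = 4 - 15 = -11)
h(R) = 11/2 (h(R) = -½*(-11) = 11/2)
g(53)/h(b(18)) = (-4*53²)/(11/2) = -4*2809*(2/11) = -11236*2/11 = -22472/11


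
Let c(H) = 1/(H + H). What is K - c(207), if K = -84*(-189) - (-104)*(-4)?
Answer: 6400439/414 ≈ 15460.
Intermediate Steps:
c(H) = 1/(2*H)
K = 15460 (K = 15876 - 104*4 = 15876 - 416 = 15460)
K - c(207) = 15460 - 1/(2*207) = 15460 - 1*1/414 = 15460 - 1/414 = 6400439/414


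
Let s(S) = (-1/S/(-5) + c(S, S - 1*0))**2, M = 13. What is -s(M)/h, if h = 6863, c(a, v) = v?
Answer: -715716/28996175 ≈ -0.024683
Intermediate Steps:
s(S) = (S + 1/(5*S))**2 (s(S) = (-1/S/(-5) + (S - 1*0))**2 = (-1/S*(-1/5) + (S + 0))**2 = (1/(5*S) + S)**2 = (S + 1/(5*S))**2)
-s(M)/h = -(1/25)*(1 + 5*13**2)**2/13**2/6863 = -(1/25)*(1/169)*(1 + 5*169)**2/6863 = -(1/25)*(1/169)*(1 + 845)**2/6863 = -(1/25)*(1/169)*846**2/6863 = -(1/25)*(1/169)*715716/6863 = -715716/(4225*6863) = -1*715716/28996175 = -715716/28996175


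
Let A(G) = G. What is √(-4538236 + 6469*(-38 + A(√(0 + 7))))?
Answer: √(-4784058 + 6469*√7) ≈ 2183.3*I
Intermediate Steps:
√(-4538236 + 6469*(-38 + A(√(0 + 7)))) = √(-4538236 + 6469*(-38 + √(0 + 7))) = √(-4538236 + 6469*(-38 + √7)) = √(-4538236 + (-245822 + 6469*√7)) = √(-4784058 + 6469*√7)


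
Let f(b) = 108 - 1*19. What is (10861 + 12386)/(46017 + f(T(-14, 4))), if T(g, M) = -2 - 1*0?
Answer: 23247/46106 ≈ 0.50421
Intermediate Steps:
T(g, M) = -2 (T(g, M) = -2 + 0 = -2)
f(b) = 89 (f(b) = 108 - 19 = 89)
(10861 + 12386)/(46017 + f(T(-14, 4))) = (10861 + 12386)/(46017 + 89) = 23247/46106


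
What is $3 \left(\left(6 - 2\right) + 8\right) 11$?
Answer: $396$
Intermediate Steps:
$3 \left(\left(6 - 2\right) + 8\right) 11 = 3 \left(4 + 8\right) 11 = 3 \cdot 12 \cdot 11 = 36 \cdot 11 = 396$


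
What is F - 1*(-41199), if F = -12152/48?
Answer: 245675/6 ≈ 40946.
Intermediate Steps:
F = -1519/6 (F = -12152/48 = -392*31/48 = -1519/6 ≈ -253.17)
F - 1*(-41199) = -1519/6 - 1*(-41199) = -1519/6 + 41199 = 245675/6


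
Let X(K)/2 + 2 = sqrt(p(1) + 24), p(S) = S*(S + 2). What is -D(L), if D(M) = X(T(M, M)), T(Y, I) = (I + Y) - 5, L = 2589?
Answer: 4 - 6*sqrt(3) ≈ -6.3923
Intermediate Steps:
T(Y, I) = -5 + I + Y
p(S) = S*(2 + S)
X(K) = -4 + 6*sqrt(3) (X(K) = -4 + 2*sqrt(1*(2 + 1) + 24) = -4 + 2*sqrt(1*3 + 24) = -4 + 2*sqrt(3 + 24) = -4 + 2*sqrt(27) = -4 + 2*(3*sqrt(3)) = -4 + 6*sqrt(3))
D(M) = -4 + 6*sqrt(3)
-D(L) = -(-4 + 6*sqrt(3)) = 4 - 6*sqrt(3)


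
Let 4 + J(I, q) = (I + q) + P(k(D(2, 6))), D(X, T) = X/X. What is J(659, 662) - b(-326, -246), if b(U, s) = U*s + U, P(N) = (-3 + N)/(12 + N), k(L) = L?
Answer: -1021191/13 ≈ -78553.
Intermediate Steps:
D(X, T) = 1
P(N) = (-3 + N)/(12 + N)
J(I, q) = -54/13 + I + q (J(I, q) = -4 + ((I + q) + (-3 + 1)/(12 + 1)) = -4 + ((I + q) - 2/13) = -4 + (-2/13 + I + q) = -54/13 + I + q)
b(U, s) = U + U*s
J(659, 662) - b(-326, -246) = (-54/13 + 659 + 662) - (-326)*(1 - 246) = 17119/13 - (-326)*(-245) = 17119/13 - 1*79870 = 17119/13 - 79870 = -1021191/13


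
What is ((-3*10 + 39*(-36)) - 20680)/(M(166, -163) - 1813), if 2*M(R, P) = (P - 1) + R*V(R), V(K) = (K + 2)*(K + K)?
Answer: -22114/4627513 ≈ -0.0047788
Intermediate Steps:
V(K) = 2*K*(2 + K) (V(K) = (2 + K)*(2*K) = 2*K*(2 + K))
M(R, P) = -½ + P/2 + R²*(2 + R) (M(R, P) = ((P - 1) + R*(2*R*(2 + R)))/2 = ((-1 + P) + 2*R²*(2 + R))/2 = (-1 + P + 2*R²*(2 + R))/2 = -½ + P/2 + R²*(2 + R))
((-3*10 + 39*(-36)) - 20680)/(M(166, -163) - 1813) = ((-3*10 + 39*(-36)) - 20680)/((-½ + (½)*(-163) + 166²*(2 + 166)) - 1813) = ((-30 - 1404) - 20680)/((-½ - 163/2 + 27556*168) - 1813) = (-1434 - 20680)/((-½ - 163/2 + 4629408) - 1813) = -22114/(4629326 - 1813) = -22114/4627513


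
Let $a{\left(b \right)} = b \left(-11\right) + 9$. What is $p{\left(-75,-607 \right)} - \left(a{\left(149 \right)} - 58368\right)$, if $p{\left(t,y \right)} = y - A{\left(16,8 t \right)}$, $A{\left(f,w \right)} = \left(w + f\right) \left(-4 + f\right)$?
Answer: $66399$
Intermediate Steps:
$A{\left(f,w \right)} = \left(-4 + f\right) \left(f + w\right)$ ($A{\left(f,w \right)} = \left(f + w\right) \left(-4 + f\right) = \left(-4 + f\right) \left(f + w\right)$)
$p{\left(t,y \right)} = -192 + y - 96 t$ ($p{\left(t,y \right)} = y - \left(16^{2} - 64 - 4 \cdot 8 t + 16 \cdot 8 t\right) = y - \left(256 - 64 - 32 t + 128 t\right) = y - \left(192 + 96 t\right) = -192 + y - 96 t$)
$a{\left(b \right)} = 9 - 11 b$ ($a{\left(b \right)} = - 11 b + 9 = 9 - 11 b$)
$p{\left(-75,-607 \right)} - \left(a{\left(149 \right)} - 58368\right) = \left(-192 - 607 - -7200\right) - \left(\left(9 - 1639\right) - 58368\right) = \left(-192 - 607 + 7200\right) - \left(\left(9 - 1639\right) - 58368\right) = 6401 - \left(-1630 - 58368\right) = 6401 - -59998 = 6401 + 59998 = 66399$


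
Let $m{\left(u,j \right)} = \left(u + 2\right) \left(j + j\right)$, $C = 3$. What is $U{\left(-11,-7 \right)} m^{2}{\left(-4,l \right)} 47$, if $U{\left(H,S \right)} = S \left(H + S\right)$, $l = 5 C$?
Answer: $21319200$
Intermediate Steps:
$l = 15$ ($l = 5 \cdot 3 = 15$)
$m{\left(u,j \right)} = 2 j \left(2 + u\right)$ ($m{\left(u,j \right)} = \left(2 + u\right) 2 j = 2 j \left(2 + u\right)$)
$U{\left(-11,-7 \right)} m^{2}{\left(-4,l \right)} 47 = - 7 \left(-11 - 7\right) \left(2 \cdot 15 \left(2 - 4\right)\right)^{2} \cdot 47 = \left(-7\right) \left(-18\right) \left(2 \cdot 15 \left(-2\right)\right)^{2} \cdot 47 = 126 \left(-60\right)^{2} \cdot 47 = 126 \cdot 3600 \cdot 47 = 453600 \cdot 47 = 21319200$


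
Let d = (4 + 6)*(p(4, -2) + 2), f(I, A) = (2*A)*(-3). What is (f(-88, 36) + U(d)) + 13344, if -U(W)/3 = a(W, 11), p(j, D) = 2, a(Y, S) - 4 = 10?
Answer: 13086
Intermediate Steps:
f(I, A) = -6*A
a(Y, S) = 14 (a(Y, S) = 4 + 10 = 14)
d = 40 (d = (4 + 6)*(2 + 2) = 10*4 = 40)
U(W) = -42 (U(W) = -3*14 = -42)
(f(-88, 36) + U(d)) + 13344 = (-6*36 - 42) + 13344 = (-216 - 42) + 13344 = -258 + 13344 = 13086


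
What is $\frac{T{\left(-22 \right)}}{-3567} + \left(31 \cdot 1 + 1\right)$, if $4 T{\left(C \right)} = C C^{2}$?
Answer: $\frac{116806}{3567} \approx 32.746$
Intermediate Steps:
$T{\left(C \right)} = \frac{C^{3}}{4}$ ($T{\left(C \right)} = \frac{C C^{2}}{4} = \frac{C^{3}}{4}$)
$\frac{T{\left(-22 \right)}}{-3567} + \left(31 \cdot 1 + 1\right) = \frac{\frac{1}{4} \left(-22\right)^{3}}{-3567} + \left(31 \cdot 1 + 1\right) = \frac{1}{4} \left(-10648\right) \left(- \frac{1}{3567}\right) + \left(31 + 1\right) = \left(-2662\right) \left(- \frac{1}{3567}\right) + 32 = \frac{2662}{3567} + 32 = \frac{116806}{3567}$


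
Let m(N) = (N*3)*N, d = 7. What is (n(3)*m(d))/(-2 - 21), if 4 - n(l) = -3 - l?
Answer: -1470/23 ≈ -63.913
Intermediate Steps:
m(N) = 3*N² (m(N) = (3*N)*N = 3*N²)
n(l) = 7 + l (n(l) = 4 - (-3 - l) = 4 + (3 + l) = 7 + l)
(n(3)*m(d))/(-2 - 21) = ((7 + 3)*(3*7²))/(-2 - 21) = (10*(3*49))/(-23) = (10*147)*(-1/23) = 1470*(-1/23) = -1470/23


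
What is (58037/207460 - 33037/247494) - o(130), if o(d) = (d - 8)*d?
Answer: -407162929576571/25672552620 ≈ -15860.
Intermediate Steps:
o(d) = d*(-8 + d) (o(d) = (-8 + d)*d = d*(-8 + d))
(58037/207460 - 33037/247494) - o(130) = (58037/207460 - 33037/247494) - 130*(-8 + 130) = (58037*(1/207460) - 33037*1/247494) - 130*122 = (58037/207460 - 33037/247494) - 1*15860 = 3754976629/25672552620 - 15860 = -407162929576571/25672552620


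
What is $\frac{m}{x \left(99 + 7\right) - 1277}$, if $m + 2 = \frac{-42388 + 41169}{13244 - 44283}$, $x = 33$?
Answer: $- \frac{60859}{68937619} \approx -0.00088281$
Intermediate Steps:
$m = - \frac{60859}{31039}$ ($m = -2 + \frac{-42388 + 41169}{13244 - 44283} = -2 - \frac{1219}{-31039} = -2 - - \frac{1219}{31039} = -2 + \frac{1219}{31039} = - \frac{60859}{31039} \approx -1.9607$)
$\frac{m}{x \left(99 + 7\right) - 1277} = - \frac{60859}{31039 \left(33 \left(99 + 7\right) - 1277\right)} = - \frac{60859}{31039 \left(33 \cdot 106 - 1277\right)} = - \frac{60859}{31039 \left(3498 - 1277\right)} = - \frac{60859}{31039 \cdot 2221} = \left(- \frac{60859}{31039}\right) \frac{1}{2221} = - \frac{60859}{68937619}$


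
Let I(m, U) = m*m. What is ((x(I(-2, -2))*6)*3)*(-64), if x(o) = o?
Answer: -4608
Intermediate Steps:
I(m, U) = m**2
((x(I(-2, -2))*6)*3)*(-64) = (((-2)**2*6)*3)*(-64) = ((4*6)*3)*(-64) = (24*3)*(-64) = 72*(-64) = -4608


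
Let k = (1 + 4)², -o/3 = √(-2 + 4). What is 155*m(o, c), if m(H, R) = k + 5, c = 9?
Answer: 4650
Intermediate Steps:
o = -3*√2 (o = -3*√(-2 + 4) = -3*√2 ≈ -4.2426)
k = 25 (k = 5² = 25)
m(H, R) = 30 (m(H, R) = 25 + 5 = 30)
155*m(o, c) = 155*30 = 4650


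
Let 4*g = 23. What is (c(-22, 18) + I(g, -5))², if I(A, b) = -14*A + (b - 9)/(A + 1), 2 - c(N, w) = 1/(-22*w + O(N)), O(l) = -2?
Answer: 187411933921/28869129 ≈ 6491.8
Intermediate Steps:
g = 23/4 (g = (¼)*23 = 23/4 ≈ 5.7500)
c(N, w) = 2 - 1/(-2 - 22*w) (c(N, w) = 2 - 1/(-22*w - 2) = 2 - 1/(-2 - 22*w))
I(A, b) = -14*A + (-9 + b)/(1 + A)
(c(-22, 18) + I(g, -5))² = ((5 + 44*18)/(2*(1 + 11*18)) + (-9 - 5 - 14*23/4 - 14*(23/4)²)/(1 + 23/4))² = ((5 + 792)/(2*(1 + 198)) + (-9 - 5 - 161/2 - 14*529/16)/(27/4))² = ((½)*797/199 + 4*(-9 - 5 - 161/2 - 3703/8)/27)² = ((½)*(1/199)*797 + (4/27)*(-4459/8))² = (797/398 - 4459/54)² = (-432911/5373)² = 187411933921/28869129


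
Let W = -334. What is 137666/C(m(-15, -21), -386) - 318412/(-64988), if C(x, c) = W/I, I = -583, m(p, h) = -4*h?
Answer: 651999538534/2713249 ≈ 2.4030e+5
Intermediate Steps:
C(x, c) = 334/583 (C(x, c) = -334/(-583) = -334*(-1/583) = 334/583)
137666/C(m(-15, -21), -386) - 318412/(-64988) = 137666/(334/583) - 318412/(-64988) = 137666*(583/334) - 318412*(-1/64988) = 40129639/167 + 79603/16247 = 651999538534/2713249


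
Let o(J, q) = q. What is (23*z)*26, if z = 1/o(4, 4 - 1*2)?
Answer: 299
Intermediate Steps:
z = ½ (z = 1/(4 - 1*2) = 1/(4 - 2) = 1/2 = ½ ≈ 0.50000)
(23*z)*26 = (23*(½))*26 = (23/2)*26 = 299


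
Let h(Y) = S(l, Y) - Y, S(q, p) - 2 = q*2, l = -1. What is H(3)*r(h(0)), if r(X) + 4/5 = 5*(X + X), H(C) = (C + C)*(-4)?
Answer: 96/5 ≈ 19.200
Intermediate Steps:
S(q, p) = 2 + 2*q (S(q, p) = 2 + q*2 = 2 + 2*q)
h(Y) = -Y (h(Y) = (2 + 2*(-1)) - Y = (2 - 2) - Y = 0 - Y = -Y)
H(C) = -8*C (H(C) = (2*C)*(-4) = -8*C)
r(X) = -4/5 + 10*X (r(X) = -4/5 + 5*(X + X) = -4/5 + 5*(2*X) = -4/5 + 10*X)
H(3)*r(h(0)) = (-8*3)*(-4/5 + 10*(-1*0)) = -24*(-4/5 + 10*0) = -24*(-4/5 + 0) = -24*(-4/5) = 96/5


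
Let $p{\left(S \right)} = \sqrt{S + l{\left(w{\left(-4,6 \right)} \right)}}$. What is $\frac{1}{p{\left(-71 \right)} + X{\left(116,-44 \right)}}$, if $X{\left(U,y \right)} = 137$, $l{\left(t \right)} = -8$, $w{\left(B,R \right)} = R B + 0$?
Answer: $\frac{137}{18848} - \frac{i \sqrt{79}}{18848} \approx 0.0072687 - 0.00047157 i$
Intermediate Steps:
$w{\left(B,R \right)} = B R$ ($w{\left(B,R \right)} = B R + 0 = B R$)
$p{\left(S \right)} = \sqrt{-8 + S}$ ($p{\left(S \right)} = \sqrt{S - 8} = \sqrt{-8 + S}$)
$\frac{1}{p{\left(-71 \right)} + X{\left(116,-44 \right)}} = \frac{1}{\sqrt{-8 - 71} + 137} = \frac{1}{\sqrt{-79} + 137} = \frac{1}{i \sqrt{79} + 137} = \frac{1}{137 + i \sqrt{79}}$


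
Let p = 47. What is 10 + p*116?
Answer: 5462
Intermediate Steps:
10 + p*116 = 10 + 47*116 = 10 + 5452 = 5462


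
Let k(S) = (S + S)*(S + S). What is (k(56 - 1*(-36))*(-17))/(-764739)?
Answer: 575552/764739 ≈ 0.75261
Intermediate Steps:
k(S) = 4*S**2 (k(S) = (2*S)*(2*S) = 4*S**2)
(k(56 - 1*(-36))*(-17))/(-764739) = ((4*(56 - 1*(-36))**2)*(-17))/(-764739) = ((4*(56 + 36)**2)*(-17))*(-1/764739) = ((4*92**2)*(-17))*(-1/764739) = ((4*8464)*(-17))*(-1/764739) = (33856*(-17))*(-1/764739) = -575552*(-1/764739) = 575552/764739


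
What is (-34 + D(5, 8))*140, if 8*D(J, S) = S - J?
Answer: -9415/2 ≈ -4707.5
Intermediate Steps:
D(J, S) = -J/8 + S/8 (D(J, S) = (S - J)/8 = -J/8 + S/8)
(-34 + D(5, 8))*140 = (-34 + (-1/8*5 + (1/8)*8))*140 = (-34 + (-5/8 + 1))*140 = (-34 + 3/8)*140 = -269/8*140 = -9415/2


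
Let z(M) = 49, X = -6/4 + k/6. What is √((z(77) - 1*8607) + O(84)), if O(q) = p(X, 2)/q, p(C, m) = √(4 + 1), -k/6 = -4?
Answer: √(-15096312 + 21*√5)/42 ≈ 92.509*I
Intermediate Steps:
k = 24 (k = -6*(-4) = 24)
X = 5/2 (X = -6/4 + 24/6 = -6*¼ + 24*(⅙) = -3/2 + 4 = 5/2 ≈ 2.5000)
p(C, m) = √5
O(q) = √5/q
√((z(77) - 1*8607) + O(84)) = √((49 - 1*8607) + √5/84) = √((49 - 8607) + √5*(1/84)) = √(-8558 + √5/84)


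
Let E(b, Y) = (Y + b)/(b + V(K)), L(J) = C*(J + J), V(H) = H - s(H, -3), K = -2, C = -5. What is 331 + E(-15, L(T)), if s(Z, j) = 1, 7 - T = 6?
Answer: 5983/18 ≈ 332.39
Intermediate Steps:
T = 1 (T = 7 - 1*6 = 7 - 6 = 1)
V(H) = -1 + H (V(H) = H - 1*1 = H - 1 = -1 + H)
L(J) = -10*J (L(J) = -5*(J + J) = -10*J)
E(b, Y) = (Y + b)/(-3 + b) (E(b, Y) = (Y + b)/(b + (-1 - 2)) = (Y + b)/(b - 3) = (Y + b)/(-3 + b))
331 + E(-15, L(T)) = 331 + (-10*1 - 15)/(-3 - 15) = 331 + (-10 - 15)/(-18) = 331 - 1/18*(-25) = 331 + 25/18 = 5983/18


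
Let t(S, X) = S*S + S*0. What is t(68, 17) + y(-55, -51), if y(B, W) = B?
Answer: 4569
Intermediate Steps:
t(S, X) = S² (t(S, X) = S² + 0 = S²)
t(68, 17) + y(-55, -51) = 68² - 55 = 4624 - 55 = 4569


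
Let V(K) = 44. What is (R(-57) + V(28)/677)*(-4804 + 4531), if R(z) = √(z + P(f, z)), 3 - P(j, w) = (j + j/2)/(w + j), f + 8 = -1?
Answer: -12012/677 - 819*I*√2915/22 ≈ -17.743 - 2009.9*I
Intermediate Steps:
f = -9 (f = -8 - 1 = -9)
P(j, w) = 3 - 3*j/(2*(j + w)) (P(j, w) = 3 - (j + j/2)/(w + j) = 3 - (j + j*(½))/(j + w) = 3 - (j + j/2)/(j + w) = 3 - 3*j/2/(j + w) = 3 - 3*j/(2*(j + w)))
R(z) = √(z + (-27/2 + 3*z)/(-9 + z)) (R(z) = √(z + (3*z + (3/2)*(-9))/(-9 + z)) = √(z + (3*z - 27/2)/(-9 + z)) = √(z + (-27/2 + 3*z)/(-9 + z)))
(R(-57) + V(28)/677)*(-4804 + 4531) = (√2*√((-27 - 12*(-57) + 2*(-57)²)/(-9 - 57))/2 + 44/677)*(-4804 + 4531) = (√2*√((-27 + 684 + 2*3249)/(-66))/2 + 44*(1/677))*(-273) = (√2*√(-(-27 + 684 + 6498)/66)/2 + 44/677)*(-273) = (√2*√(-1/66*7155)/2 + 44/677)*(-273) = (√2*√(-2385/22)/2 + 44/677)*(-273) = (√2*(3*I*√5830/22)/2 + 44/677)*(-273) = (3*I*√2915/22 + 44/677)*(-273) = (44/677 + 3*I*√2915/22)*(-273) = -12012/677 - 819*I*√2915/22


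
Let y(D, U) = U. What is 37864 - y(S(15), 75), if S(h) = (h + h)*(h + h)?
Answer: 37789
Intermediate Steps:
S(h) = 4*h² (S(h) = (2*h)*(2*h) = 4*h²)
37864 - y(S(15), 75) = 37864 - 1*75 = 37864 - 75 = 37789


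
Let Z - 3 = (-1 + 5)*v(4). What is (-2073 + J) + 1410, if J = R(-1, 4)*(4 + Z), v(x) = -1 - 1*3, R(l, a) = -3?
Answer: -636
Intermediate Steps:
v(x) = -4 (v(x) = -1 - 3 = -4)
Z = -13 (Z = 3 + (-1 + 5)*(-4) = 3 + 4*(-4) = 3 - 16 = -13)
J = 27 (J = -3*(4 - 13) = -3*(-9) = 27)
(-2073 + J) + 1410 = (-2073 + 27) + 1410 = -2046 + 1410 = -636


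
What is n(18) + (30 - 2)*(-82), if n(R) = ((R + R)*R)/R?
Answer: -2260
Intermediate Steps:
n(R) = 2*R (n(R) = ((2*R)*R)/R = (2*R²)/R = 2*R)
n(18) + (30 - 2)*(-82) = 2*18 + (30 - 2)*(-82) = 36 + 28*(-82) = 36 - 2296 = -2260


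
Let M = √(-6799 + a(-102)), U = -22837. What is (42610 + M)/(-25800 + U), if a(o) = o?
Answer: -42610/48637 - I*√6901/48637 ≈ -0.87608 - 0.001708*I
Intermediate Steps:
M = I*√6901 (M = √(-6799 - 102) = √(-6901) = I*√6901 ≈ 83.072*I)
(42610 + M)/(-25800 + U) = (42610 + I*√6901)/(-25800 - 22837) = (42610 + I*√6901)/(-48637) = (42610 + I*√6901)*(-1/48637) = -42610/48637 - I*√6901/48637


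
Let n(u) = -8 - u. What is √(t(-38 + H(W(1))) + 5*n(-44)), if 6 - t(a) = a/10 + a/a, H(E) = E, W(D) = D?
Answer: √18870/10 ≈ 13.737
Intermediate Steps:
t(a) = 5 - a/10 (t(a) = 6 - (a/10 + a/a) = 6 - (a*(⅒) + 1) = 6 - (a/10 + 1) = 6 - (1 + a/10) = 6 + (-1 - a/10) = 5 - a/10)
√(t(-38 + H(W(1))) + 5*n(-44)) = √((5 - (-38 + 1)/10) + 5*(-8 - 1*(-44))) = √((5 - ⅒*(-37)) + 5*(-8 + 44)) = √((5 + 37/10) + 5*36) = √(87/10 + 180) = √(1887/10) = √18870/10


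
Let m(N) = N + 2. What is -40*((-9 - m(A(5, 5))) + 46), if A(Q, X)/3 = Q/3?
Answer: -1200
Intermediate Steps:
A(Q, X) = Q (A(Q, X) = 3*(Q/3) = Q)
m(N) = 2 + N
-40*((-9 - m(A(5, 5))) + 46) = -40*((-9 - (2 + 5)) + 46) = -40*((-9 - 1*7) + 46) = -40*((-9 - 7) + 46) = -40*(-16 + 46) = -40*30 = -1200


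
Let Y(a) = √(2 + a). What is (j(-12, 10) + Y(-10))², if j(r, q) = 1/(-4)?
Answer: -127/16 - I*√2 ≈ -7.9375 - 1.4142*I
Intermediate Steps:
j(r, q) = -¼
(j(-12, 10) + Y(-10))² = (-¼ + √(2 - 10))² = (-¼ + √(-8))² = (-¼ + 2*I*√2)²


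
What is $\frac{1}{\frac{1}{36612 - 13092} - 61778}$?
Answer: $- \frac{23520}{1453018559} \approx -1.6187 \cdot 10^{-5}$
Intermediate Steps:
$\frac{1}{\frac{1}{36612 - 13092} - 61778} = \frac{1}{\frac{1}{23520} - 61778} = \frac{1}{- \frac{1453018559}{23520}} = - \frac{23520}{1453018559}$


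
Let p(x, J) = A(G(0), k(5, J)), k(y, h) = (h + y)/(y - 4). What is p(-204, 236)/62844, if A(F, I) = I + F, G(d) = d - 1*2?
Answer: 239/62844 ≈ 0.0038031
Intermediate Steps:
k(y, h) = (h + y)/(-4 + y)
G(d) = -2 + d (G(d) = d - 2 = -2 + d)
A(F, I) = F + I
p(x, J) = 3 + J (p(x, J) = (-2 + 0) + (J + 5)/(-4 + 5) = -2 + (5 + J)/1 = -2 + 1*(5 + J) = -2 + (5 + J) = 3 + J)
p(-204, 236)/62844 = (3 + 236)/62844 = 239*(1/62844) = 239/62844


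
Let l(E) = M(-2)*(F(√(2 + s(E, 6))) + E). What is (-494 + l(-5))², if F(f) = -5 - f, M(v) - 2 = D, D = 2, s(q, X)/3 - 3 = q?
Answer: 285092 + 8544*I ≈ 2.8509e+5 + 8544.0*I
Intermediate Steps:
s(q, X) = 9 + 3*q
M(v) = 4 (M(v) = 2 + 2 = 4)
l(E) = -20 - 4*√(11 + 3*E) + 4*E (l(E) = 4*((-5 - √(2 + (9 + 3*E))) + E) = 4*((-5 - √(11 + 3*E)) + E) = 4*(-5 + E - √(11 + 3*E)) = -20 - 4*√(11 + 3*E) + 4*E)
(-494 + l(-5))² = (-494 + (-20 - 4*√(11 + 3*(-5)) + 4*(-5)))² = (-494 + (-20 - 4*√(11 - 15) - 20))² = (-494 + (-20 - 8*I - 20))² = (-494 + (-40 - 8*I))² = (-534 - 8*I)²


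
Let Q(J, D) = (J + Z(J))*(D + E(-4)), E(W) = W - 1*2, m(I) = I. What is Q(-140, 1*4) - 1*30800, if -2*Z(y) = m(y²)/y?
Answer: -30660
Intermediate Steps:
Z(y) = -y/2 (Z(y) = -y²/(2*y) = -y/2)
E(W) = -2 + W (E(W) = W - 2 = -2 + W)
Q(J, D) = J*(-6 + D)/2 (Q(J, D) = (J - J/2)*(D + (-2 - 4)) = (J/2)*(D - 6) = (J/2)*(-6 + D) = J*(-6 + D)/2)
Q(-140, 1*4) - 1*30800 = (½)*(-140)*(-6 + 1*4) - 1*30800 = (½)*(-140)*(-6 + 4) - 30800 = (½)*(-140)*(-2) - 30800 = 140 - 30800 = -30660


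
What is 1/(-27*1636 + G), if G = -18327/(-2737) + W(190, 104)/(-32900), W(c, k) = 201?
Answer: -12863900/568138132491 ≈ -2.2642e-5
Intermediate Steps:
G = 86058309/12863900 (G = -18327/(-2737) + 201/(-32900) = -18327*(-1/2737) + 201*(-1/32900) = 18327/2737 - 201/32900 = 86058309/12863900 ≈ 6.6899)
1/(-27*1636 + G) = 1/(-27*1636 + 86058309/12863900) = 1/(-44172 + 86058309/12863900) = 1/(-568138132491/12863900) = -12863900/568138132491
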